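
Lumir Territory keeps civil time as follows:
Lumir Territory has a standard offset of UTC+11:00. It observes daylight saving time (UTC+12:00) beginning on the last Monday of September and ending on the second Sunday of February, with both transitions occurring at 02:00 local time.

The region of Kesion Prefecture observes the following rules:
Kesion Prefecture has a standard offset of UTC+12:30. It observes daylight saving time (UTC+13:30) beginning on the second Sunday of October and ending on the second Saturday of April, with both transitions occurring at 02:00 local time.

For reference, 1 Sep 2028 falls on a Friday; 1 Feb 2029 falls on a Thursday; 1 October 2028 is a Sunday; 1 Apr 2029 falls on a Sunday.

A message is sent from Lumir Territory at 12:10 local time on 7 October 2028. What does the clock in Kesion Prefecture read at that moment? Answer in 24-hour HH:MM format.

12:40

1 September 2028 is a Friday, so Mondays fall on 4, 11, 18, 25; the last is September 25.
1 February 2029 is a Thursday, so the first Sunday is February 4 and the second is February 11.
Daylight saving runs 25 September 2028 – 11 February 2029; 7 October 2028 is inside that window, so Lumir Territory is at UTC+12:00.
12:10 Lumir Territory − 12h = 00:10 UTC.
1 October 2028 is a Sunday, so the first Sunday is October 1 and the second is October 8.
1 April 2029 is a Sunday, so the first Saturday is April 7 and the second is April 14.
At the standard offset (UTC+12:30), 00:10 UTC + 12h30m = 12:40 Kesion Prefecture standard time.
The standard-time date in Kesion Prefecture, 7 October 2028, does not fall between 8 October 2028 and 14 April 2029, so daylight saving is not in effect and Kesion Prefecture is at UTC+12:30.
00:10 UTC + 12h30m = 12:40 Kesion Prefecture.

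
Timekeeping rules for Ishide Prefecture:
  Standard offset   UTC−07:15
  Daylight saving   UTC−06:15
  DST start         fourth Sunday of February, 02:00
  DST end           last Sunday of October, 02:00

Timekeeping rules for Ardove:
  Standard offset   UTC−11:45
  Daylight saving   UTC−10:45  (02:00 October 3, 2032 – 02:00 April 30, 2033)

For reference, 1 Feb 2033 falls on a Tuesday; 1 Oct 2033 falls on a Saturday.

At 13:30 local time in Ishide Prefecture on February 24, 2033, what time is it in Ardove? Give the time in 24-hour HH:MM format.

10:00

1 February 2033 is a Tuesday, so the first Sunday is February 6 and the fourth is February 27.
1 October 2033 is a Saturday, so Sundays fall on 2, 9, 16, 23, 30; the last is October 30.
February 24, 2033 does not fall between 27 February and 30 October, so daylight saving is not in effect and Ishide Prefecture is at UTC−07:15.
13:30 Ishide Prefecture + 7h15m = 20:45 UTC.
At the standard offset (UTC−11:45), 20:45 UTC − 11h45m = 09:00 Ardove standard time.
Daylight saving runs 3 October 2032 – 30 April 2033; the standard-time date in Ardove, February 24, 2033, is inside that window, so Ardove is at UTC−10:45.
20:45 UTC − 10h45m = 10:00 Ardove.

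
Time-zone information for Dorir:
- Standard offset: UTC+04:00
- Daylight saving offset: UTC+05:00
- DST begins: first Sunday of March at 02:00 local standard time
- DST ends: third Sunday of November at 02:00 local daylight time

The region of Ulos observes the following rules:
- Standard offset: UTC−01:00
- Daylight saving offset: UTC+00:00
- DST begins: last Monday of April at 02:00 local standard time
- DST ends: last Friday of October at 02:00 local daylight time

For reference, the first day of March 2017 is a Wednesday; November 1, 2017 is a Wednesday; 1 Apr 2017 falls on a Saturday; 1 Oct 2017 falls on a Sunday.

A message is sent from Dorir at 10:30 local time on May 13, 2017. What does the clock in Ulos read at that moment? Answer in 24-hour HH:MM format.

1 March 2017 is a Wednesday, so the first Sunday is March 5.
1 November 2017 is a Wednesday, so the first Sunday is November 5 and the third is November 19.
May 13, 2017 lies within the daylight-saving period (5 March – 19 November), so Dorir is on daylight time, UTC+05:00.
10:30 Dorir − 5h = 05:30 UTC.
1 April 2017 is a Saturday, so Mondays fall on 3, 10, 17, 24; the last is April 24.
1 October 2017 is a Sunday, so Fridays fall on 6, 13, 20, 27; the last is October 27.
At the standard offset (UTC−01:00), 05:30 UTC − 1h = 04:30 Ulos standard time.
Daylight saving runs 24 April – 27 October; the standard-time date in Ulos, May 13, 2017, is inside that window, so Ulos is at UTC+00:00.
05:30 UTC + 0h = 05:30 Ulos.

05:30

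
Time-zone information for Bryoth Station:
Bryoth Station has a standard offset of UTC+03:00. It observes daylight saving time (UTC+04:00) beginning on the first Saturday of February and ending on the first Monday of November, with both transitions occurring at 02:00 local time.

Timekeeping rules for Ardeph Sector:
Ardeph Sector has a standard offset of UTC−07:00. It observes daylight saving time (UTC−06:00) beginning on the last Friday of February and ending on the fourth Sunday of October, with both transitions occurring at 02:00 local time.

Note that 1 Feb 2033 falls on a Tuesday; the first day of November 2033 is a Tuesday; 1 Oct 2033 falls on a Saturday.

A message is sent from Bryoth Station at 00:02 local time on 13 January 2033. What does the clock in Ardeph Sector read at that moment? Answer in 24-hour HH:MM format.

1 February 2033 is a Tuesday, so the first Saturday is February 5.
1 November 2033 is a Tuesday, so the first Monday is November 7.
Daylight saving runs 5 February – 7 November; 13 January 2033 is outside that window, so Bryoth Station is on standard time at UTC+03:00.
00:02 Bryoth Station − 3h = 21:02 UTC (rolling into the previous day, 12 January 2033).
1 February 2033 is a Tuesday, so Fridays fall on 4, 11, 18, 25; the last is February 25.
1 October 2033 is a Saturday, so the first Sunday is October 2 and the fourth is October 23.
At the standard offset (UTC−07:00), 21:02 UTC − 7h = 14:02 Ardeph Sector standard time.
Daylight saving runs 25 February – 23 October; the standard-time date in Ardeph Sector, 12 January 2033, is outside that window, so Ardeph Sector is on standard time at UTC−07:00.
21:02 UTC − 7h = 14:02 Ardeph Sector.

14:02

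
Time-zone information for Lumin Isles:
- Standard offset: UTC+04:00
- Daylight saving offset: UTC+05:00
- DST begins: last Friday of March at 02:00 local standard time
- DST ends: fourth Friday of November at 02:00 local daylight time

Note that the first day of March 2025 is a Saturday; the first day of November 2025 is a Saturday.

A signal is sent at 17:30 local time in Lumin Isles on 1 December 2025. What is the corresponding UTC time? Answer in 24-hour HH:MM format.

13:30

1 March 2025 is a Saturday, so Fridays fall on 7, 14, 21, 28; the last is March 28.
1 November 2025 is a Saturday, so the first Friday is November 7 and the fourth is November 28.
1 December 2025 is outside the daylight-saving period (28 March – 28 November), so Lumin Isles is on standard time, UTC+04:00.
17:30 local − 4h = 13:30 UTC.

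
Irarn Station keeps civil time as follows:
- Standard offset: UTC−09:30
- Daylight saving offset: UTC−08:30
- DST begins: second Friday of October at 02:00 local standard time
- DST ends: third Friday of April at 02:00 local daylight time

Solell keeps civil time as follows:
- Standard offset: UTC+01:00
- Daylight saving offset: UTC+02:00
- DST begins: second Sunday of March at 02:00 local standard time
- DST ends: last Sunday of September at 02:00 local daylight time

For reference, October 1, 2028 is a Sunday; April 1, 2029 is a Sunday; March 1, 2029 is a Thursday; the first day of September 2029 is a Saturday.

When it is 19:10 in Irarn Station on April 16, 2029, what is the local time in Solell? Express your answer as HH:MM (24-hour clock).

05:40

1 October 2028 is a Sunday, so the first Friday is October 6 and the second is October 13.
1 April 2029 is a Sunday, so the first Friday is April 6 and the third is April 20.
April 16, 2029 lies within the daylight-saving period (13 October 2028 – 20 April 2029), so Irarn Station is on daylight time, UTC−08:30.
19:10 Irarn Station + 8h30m = 03:40 UTC (rolling into the next day, 17 April 2029).
1 March 2029 is a Thursday, so the first Sunday is March 4 and the second is March 11.
1 September 2029 is a Saturday, so Sundays fall on 2, 9, 16, 23, 30; the last is September 30.
At the standard offset (UTC+01:00), 03:40 UTC + 1h = 04:40 Solell standard time.
The standard-time date in Solell, April 17, 2029, lies within the daylight-saving period (11 March – 30 September), so Solell is on daylight time, UTC+02:00.
03:40 UTC + 2h = 05:40 Solell.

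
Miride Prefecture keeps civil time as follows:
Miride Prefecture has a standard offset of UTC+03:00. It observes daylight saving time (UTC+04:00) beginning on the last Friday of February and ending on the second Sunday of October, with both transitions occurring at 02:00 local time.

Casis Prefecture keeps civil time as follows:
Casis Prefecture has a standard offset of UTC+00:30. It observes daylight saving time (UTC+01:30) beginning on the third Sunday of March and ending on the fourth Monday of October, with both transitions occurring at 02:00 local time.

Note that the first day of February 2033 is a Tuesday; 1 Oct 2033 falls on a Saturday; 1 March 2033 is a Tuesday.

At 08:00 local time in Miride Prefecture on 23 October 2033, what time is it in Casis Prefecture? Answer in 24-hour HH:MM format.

1 February 2033 is a Tuesday, so Fridays fall on 4, 11, 18, 25; the last is February 25.
1 October 2033 is a Saturday, so the first Sunday is October 2 and the second is October 9.
23 October 2033 does not fall between 25 February and 9 October, so daylight saving is not in effect and Miride Prefecture is at UTC+03:00.
08:00 Miride Prefecture − 3h = 05:00 UTC.
1 March 2033 is a Tuesday, so the first Sunday is March 6 and the third is March 20.
1 October 2033 is a Saturday, so the first Monday is October 3 and the fourth is October 24.
At the standard offset (UTC+00:30), 05:00 UTC + 0h30m = 05:30 Casis Prefecture standard time.
The standard-time date in Casis Prefecture, 23 October 2033, falls between 20 March and 24 October, so daylight saving is in effect and Casis Prefecture is at UTC+01:30.
05:00 UTC + 1h30m = 06:30 Casis Prefecture.

06:30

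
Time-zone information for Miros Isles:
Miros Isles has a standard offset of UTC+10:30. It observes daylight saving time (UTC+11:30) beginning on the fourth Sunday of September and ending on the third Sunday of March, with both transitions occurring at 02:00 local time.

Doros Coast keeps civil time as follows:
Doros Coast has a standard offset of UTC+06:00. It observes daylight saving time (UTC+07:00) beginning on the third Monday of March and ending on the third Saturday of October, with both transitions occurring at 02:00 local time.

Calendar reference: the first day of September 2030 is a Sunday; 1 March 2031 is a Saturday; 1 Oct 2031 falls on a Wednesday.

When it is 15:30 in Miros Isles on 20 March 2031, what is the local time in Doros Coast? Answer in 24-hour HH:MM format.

12:00

1 September 2030 is a Sunday, so the first Sunday is September 1 and the fourth is September 22.
1 March 2031 is a Saturday, so the first Sunday is March 2 and the third is March 16.
20 March 2031 is outside the daylight-saving period (22 September 2030 – 16 March 2031), so Miros Isles is on standard time, UTC+10:30.
15:30 Miros Isles − 10h30m = 05:00 UTC.
1 March 2031 is a Saturday, so the first Monday is March 3 and the third is March 17.
1 October 2031 is a Wednesday, so the first Saturday is October 4 and the third is October 18.
At the standard offset (UTC+06:00), 05:00 UTC + 6h = 11:00 Doros Coast standard time.
Daylight saving runs 17 March – 18 October; the standard-time date in Doros Coast, 20 March 2031, is inside that window, so Doros Coast is at UTC+07:00.
05:00 UTC + 7h = 12:00 Doros Coast.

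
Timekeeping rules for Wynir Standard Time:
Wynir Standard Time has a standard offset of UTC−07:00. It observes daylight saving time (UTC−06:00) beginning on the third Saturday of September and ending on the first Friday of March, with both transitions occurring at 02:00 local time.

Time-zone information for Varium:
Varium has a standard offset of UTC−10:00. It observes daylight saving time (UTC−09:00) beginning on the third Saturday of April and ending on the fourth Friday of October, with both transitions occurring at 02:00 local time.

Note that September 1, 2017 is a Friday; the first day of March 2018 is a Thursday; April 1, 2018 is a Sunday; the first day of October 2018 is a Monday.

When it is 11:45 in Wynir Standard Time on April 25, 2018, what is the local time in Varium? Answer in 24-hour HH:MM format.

1 September 2017 is a Friday, so the first Saturday is September 2 and the third is September 16.
1 March 2018 is a Thursday, so the first Friday is March 2.
Daylight saving runs 16 September 2017 – 2 March 2018; April 25, 2018 is outside that window, so Wynir Standard Time is on standard time at UTC−07:00.
11:45 Wynir Standard Time + 7h = 18:45 UTC.
1 April 2018 is a Sunday, so the first Saturday is April 7 and the third is April 21.
1 October 2018 is a Monday, so the first Friday is October 5 and the fourth is October 26.
At the standard offset (UTC−10:00), 18:45 UTC − 10h = 08:45 Varium standard time.
Daylight saving runs 21 April – 26 October; the standard-time date in Varium, April 25, 2018, is inside that window, so Varium is at UTC−09:00.
18:45 UTC − 9h = 09:45 Varium.

09:45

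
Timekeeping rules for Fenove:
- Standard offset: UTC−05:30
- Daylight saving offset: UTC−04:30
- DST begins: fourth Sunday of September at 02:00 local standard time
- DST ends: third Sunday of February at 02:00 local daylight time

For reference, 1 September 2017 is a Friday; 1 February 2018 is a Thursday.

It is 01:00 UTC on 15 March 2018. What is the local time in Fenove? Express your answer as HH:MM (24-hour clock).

1 September 2017 is a Friday, so the first Sunday is September 3 and the fourth is September 24.
1 February 2018 is a Thursday, so the first Sunday is February 4 and the third is February 18.
At the standard offset (UTC−05:30), 01:00 UTC − 5h30m = 19:30 Fenove standard time (rolling into the previous day, 14 March 2018).
The standard-time date in Fenove, 14 March 2018, does not fall between 24 September 2017 and 18 February 2018, so daylight saving is not in effect and Fenove is at UTC−05:30.
01:00 UTC − 5h30m = 19:30 local (rolling into the previous day, 14 March 2018).

19:30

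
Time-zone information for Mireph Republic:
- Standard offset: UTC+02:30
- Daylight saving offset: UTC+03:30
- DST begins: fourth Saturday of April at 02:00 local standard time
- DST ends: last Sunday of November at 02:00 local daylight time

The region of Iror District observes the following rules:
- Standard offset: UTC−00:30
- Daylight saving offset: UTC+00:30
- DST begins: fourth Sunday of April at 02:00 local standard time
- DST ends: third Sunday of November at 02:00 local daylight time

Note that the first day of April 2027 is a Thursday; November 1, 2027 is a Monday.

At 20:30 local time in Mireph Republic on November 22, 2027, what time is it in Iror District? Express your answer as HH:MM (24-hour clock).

16:30

1 April 2027 is a Thursday, so the first Saturday is April 3 and the fourth is April 24.
1 November 2027 is a Monday, so Sundays fall on 7, 14, 21, 28; the last is November 28.
November 22, 2027 lies within the daylight-saving period (24 April – 28 November), so Mireph Republic is on daylight time, UTC+03:30.
20:30 Mireph Republic − 3h30m = 17:00 UTC.
1 April 2027 is a Thursday, so the first Sunday is April 4 and the fourth is April 25.
1 November 2027 is a Monday, so the first Sunday is November 7 and the third is November 21.
At the standard offset (UTC−00:30), 17:00 UTC − 0h30m = 16:30 Iror District standard time.
Daylight saving runs 25 April – 21 November; the standard-time date in Iror District, November 22, 2027, is outside that window, so Iror District is on standard time at UTC−00:30.
17:00 UTC − 0h30m = 16:30 Iror District.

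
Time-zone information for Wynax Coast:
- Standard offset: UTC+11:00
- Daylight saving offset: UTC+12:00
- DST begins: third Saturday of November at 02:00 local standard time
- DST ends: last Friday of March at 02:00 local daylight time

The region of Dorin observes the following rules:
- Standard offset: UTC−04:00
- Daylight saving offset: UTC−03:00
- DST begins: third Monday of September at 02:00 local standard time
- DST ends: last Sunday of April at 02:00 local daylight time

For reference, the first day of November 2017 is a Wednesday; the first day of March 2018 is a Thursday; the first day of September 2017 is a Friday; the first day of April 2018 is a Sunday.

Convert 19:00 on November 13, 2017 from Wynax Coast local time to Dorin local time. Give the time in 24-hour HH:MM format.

05:00

1 November 2017 is a Wednesday, so the first Saturday is November 4 and the third is November 18.
1 March 2018 is a Thursday, so Fridays fall on 2, 9, 16, 23, 30; the last is March 30.
November 13, 2017 is outside the daylight-saving period (18 November 2017 – 30 March 2018), so Wynax Coast is on standard time, UTC+11:00.
19:00 Wynax Coast − 11h = 08:00 UTC.
1 September 2017 is a Friday, so the first Monday is September 4 and the third is September 18.
1 April 2018 is a Sunday, so Sundays fall on 1, 8, 15, 22, 29; the last is April 29.
At the standard offset (UTC−04:00), 08:00 UTC − 4h = 04:00 Dorin standard time.
The standard-time date in Dorin, November 13, 2017, lies within the daylight-saving period (18 September 2017 – 29 April 2018), so Dorin is on daylight time, UTC−03:00.
08:00 UTC − 3h = 05:00 Dorin.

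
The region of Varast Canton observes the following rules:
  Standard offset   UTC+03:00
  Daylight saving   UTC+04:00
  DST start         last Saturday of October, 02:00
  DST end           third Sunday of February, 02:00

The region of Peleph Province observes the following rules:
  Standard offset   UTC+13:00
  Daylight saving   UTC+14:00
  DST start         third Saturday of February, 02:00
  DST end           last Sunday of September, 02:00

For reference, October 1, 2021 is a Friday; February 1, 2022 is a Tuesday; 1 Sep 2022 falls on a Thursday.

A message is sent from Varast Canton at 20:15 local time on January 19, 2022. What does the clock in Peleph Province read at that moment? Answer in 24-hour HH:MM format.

05:15

1 October 2021 is a Friday, so Saturdays fall on 2, 9, 16, 23, 30; the last is October 30.
1 February 2022 is a Tuesday, so the first Sunday is February 6 and the third is February 20.
January 19, 2022 falls between 30 October 2021 and 20 February 2022, so daylight saving is in effect and Varast Canton is at UTC+04:00.
20:15 Varast Canton − 4h = 16:15 UTC.
1 February 2022 is a Tuesday, so the first Saturday is February 5 and the third is February 19.
1 September 2022 is a Thursday, so Sundays fall on 4, 11, 18, 25; the last is September 25.
At the standard offset (UTC+13:00), 16:15 UTC + 13h = 05:15 Peleph Province standard time (rolling into the next day, 20 January 2022).
The standard-time date in Peleph Province, January 20, 2022, is outside the daylight-saving period (19 February – 25 September), so Peleph Province is on standard time, UTC+13:00.
16:15 UTC + 13h = 05:15 Peleph Province (rolling into the next day, 20 January 2022).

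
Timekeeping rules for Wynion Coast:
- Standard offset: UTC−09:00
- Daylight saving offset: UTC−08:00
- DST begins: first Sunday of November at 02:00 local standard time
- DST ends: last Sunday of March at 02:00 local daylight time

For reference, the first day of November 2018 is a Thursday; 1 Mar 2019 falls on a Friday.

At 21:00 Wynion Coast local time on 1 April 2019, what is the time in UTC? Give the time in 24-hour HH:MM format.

06:00

1 November 2018 is a Thursday, so the first Sunday is November 4.
1 March 2019 is a Friday, so Sundays fall on 3, 10, 17, 24, 31; the last is March 31.
Daylight saving runs 4 November 2018 – 31 March 2019; 1 April 2019 is outside that window, so Wynion Coast is on standard time at UTC−09:00.
21:00 local + 9h = 06:00 UTC (rolling into the next day, 2 April 2019).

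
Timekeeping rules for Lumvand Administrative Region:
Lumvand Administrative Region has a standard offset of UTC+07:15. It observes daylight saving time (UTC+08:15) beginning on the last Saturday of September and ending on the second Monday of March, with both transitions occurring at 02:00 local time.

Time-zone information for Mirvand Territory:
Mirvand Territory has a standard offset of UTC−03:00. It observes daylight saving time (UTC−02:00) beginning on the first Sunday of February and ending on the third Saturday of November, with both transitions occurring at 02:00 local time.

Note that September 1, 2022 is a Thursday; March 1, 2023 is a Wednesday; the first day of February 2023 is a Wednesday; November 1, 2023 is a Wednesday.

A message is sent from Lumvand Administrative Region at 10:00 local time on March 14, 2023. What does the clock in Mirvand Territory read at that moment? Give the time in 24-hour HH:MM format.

1 September 2022 is a Thursday, so Saturdays fall on 3, 10, 17, 24; the last is September 24.
1 March 2023 is a Wednesday, so the first Monday is March 6 and the second is March 13.
March 14, 2023 is outside the daylight-saving period (24 September 2022 – 13 March 2023), so Lumvand Administrative Region is on standard time, UTC+07:15.
10:00 Lumvand Administrative Region − 7h15m = 02:45 UTC.
1 February 2023 is a Wednesday, so the first Sunday is February 5.
1 November 2023 is a Wednesday, so the first Saturday is November 4 and the third is November 18.
At the standard offset (UTC−03:00), 02:45 UTC − 3h = 23:45 Mirvand Territory standard time (rolling into the previous day, 13 March 2023).
Daylight saving runs 5 February – 18 November; the standard-time date in Mirvand Territory, March 13, 2023, is inside that window, so Mirvand Territory is at UTC−02:00.
02:45 UTC − 2h = 00:45 Mirvand Territory.

00:45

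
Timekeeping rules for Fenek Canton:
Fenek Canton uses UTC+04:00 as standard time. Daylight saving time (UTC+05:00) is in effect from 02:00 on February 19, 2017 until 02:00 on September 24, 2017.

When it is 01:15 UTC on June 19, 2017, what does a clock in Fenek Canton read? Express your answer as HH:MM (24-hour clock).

At the standard offset (UTC+04:00), 01:15 UTC + 4h = 05:15 Fenek Canton standard time.
Daylight saving runs 19 February – 24 September; the standard-time date in Fenek Canton, June 19, 2017, is inside that window, so Fenek Canton is at UTC+05:00.
01:15 UTC + 5h = 06:15 local.

06:15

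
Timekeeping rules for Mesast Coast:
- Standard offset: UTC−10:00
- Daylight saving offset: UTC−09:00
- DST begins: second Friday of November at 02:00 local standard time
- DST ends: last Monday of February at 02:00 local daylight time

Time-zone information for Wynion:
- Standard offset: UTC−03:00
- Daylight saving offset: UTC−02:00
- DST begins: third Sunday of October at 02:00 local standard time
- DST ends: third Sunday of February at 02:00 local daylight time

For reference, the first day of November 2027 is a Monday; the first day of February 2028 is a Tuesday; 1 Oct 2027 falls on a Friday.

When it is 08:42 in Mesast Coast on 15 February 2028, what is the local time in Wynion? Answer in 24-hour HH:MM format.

15:42

1 November 2027 is a Monday, so the first Friday is November 5 and the second is November 12.
1 February 2028 is a Tuesday, so Mondays fall on 7, 14, 21, 28; the last is February 28.
Daylight saving runs 12 November 2027 – 28 February 2028; 15 February 2028 is inside that window, so Mesast Coast is at UTC−09:00.
08:42 Mesast Coast + 9h = 17:42 UTC.
1 October 2027 is a Friday, so the first Sunday is October 3 and the third is October 17.
1 February 2028 is a Tuesday, so the first Sunday is February 6 and the third is February 20.
At the standard offset (UTC−03:00), 17:42 UTC − 3h = 14:42 Wynion standard time.
The standard-time date in Wynion, 15 February 2028, falls between 17 October 2027 and 20 February 2028, so daylight saving is in effect and Wynion is at UTC−02:00.
17:42 UTC − 2h = 15:42 Wynion.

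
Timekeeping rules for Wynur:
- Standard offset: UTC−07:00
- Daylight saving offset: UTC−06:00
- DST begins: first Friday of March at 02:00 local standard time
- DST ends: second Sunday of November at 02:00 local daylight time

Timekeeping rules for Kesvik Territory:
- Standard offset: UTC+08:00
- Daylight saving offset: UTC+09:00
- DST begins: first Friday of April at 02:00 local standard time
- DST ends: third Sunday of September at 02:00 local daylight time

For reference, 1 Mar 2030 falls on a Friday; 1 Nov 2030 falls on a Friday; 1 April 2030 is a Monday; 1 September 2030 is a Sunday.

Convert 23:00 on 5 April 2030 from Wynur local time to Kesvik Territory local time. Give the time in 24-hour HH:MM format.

14:00

1 March 2030 is a Friday, so the first Friday is March 1.
1 November 2030 is a Friday, so the first Sunday is November 3 and the second is November 10.
Daylight saving runs 1 March – 10 November; 5 April 2030 is inside that window, so Wynur is at UTC−06:00.
23:00 Wynur + 6h = 05:00 UTC (rolling into the next day, 6 April 2030).
1 April 2030 is a Monday, so the first Friday is April 5.
1 September 2030 is a Sunday, so the first Sunday is September 1 and the third is September 15.
At the standard offset (UTC+08:00), 05:00 UTC + 8h = 13:00 Kesvik Territory standard time.
Daylight saving runs 5 April – 15 September; the standard-time date in Kesvik Territory, 6 April 2030, is inside that window, so Kesvik Territory is at UTC+09:00.
05:00 UTC + 9h = 14:00 Kesvik Territory.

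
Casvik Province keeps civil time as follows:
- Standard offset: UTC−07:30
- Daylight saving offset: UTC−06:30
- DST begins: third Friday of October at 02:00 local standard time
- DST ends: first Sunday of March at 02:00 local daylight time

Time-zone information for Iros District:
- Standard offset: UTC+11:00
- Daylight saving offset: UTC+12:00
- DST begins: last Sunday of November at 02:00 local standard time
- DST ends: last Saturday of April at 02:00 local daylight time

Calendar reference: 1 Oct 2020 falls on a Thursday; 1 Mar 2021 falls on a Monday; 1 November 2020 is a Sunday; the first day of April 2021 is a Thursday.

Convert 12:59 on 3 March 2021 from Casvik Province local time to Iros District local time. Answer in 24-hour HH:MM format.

1 October 2020 is a Thursday, so the first Friday is October 2 and the third is October 16.
1 March 2021 is a Monday, so the first Sunday is March 7.
Daylight saving runs 16 October 2020 – 7 March 2021; 3 March 2021 is inside that window, so Casvik Province is at UTC−06:30.
12:59 Casvik Province + 6h30m = 19:29 UTC.
1 November 2020 is a Sunday, so Sundays fall on 1, 8, 15, 22, 29; the last is November 29.
1 April 2021 is a Thursday, so Saturdays fall on 3, 10, 17, 24; the last is April 24.
At the standard offset (UTC+11:00), 19:29 UTC + 11h = 06:29 Iros District standard time (rolling into the next day, 4 March 2021).
Daylight saving runs 29 November 2020 – 24 April 2021; the standard-time date in Iros District, 4 March 2021, is inside that window, so Iros District is at UTC+12:00.
19:29 UTC + 12h = 07:29 Iros District (rolling into the next day, 4 March 2021).

07:29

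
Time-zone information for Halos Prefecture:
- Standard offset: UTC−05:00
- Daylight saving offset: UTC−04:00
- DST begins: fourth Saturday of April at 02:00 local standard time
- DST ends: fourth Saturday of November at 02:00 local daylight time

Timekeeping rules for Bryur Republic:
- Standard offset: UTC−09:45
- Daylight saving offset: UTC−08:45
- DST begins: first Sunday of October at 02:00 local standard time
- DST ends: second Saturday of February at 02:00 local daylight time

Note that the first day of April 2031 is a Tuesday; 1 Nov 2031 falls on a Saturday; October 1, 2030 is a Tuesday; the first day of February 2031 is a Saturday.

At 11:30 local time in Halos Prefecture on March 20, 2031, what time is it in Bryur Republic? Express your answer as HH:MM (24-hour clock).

1 April 2031 is a Tuesday, so the first Saturday is April 5 and the fourth is April 26.
1 November 2031 is a Saturday, so the first Saturday is November 1 and the fourth is November 22.
Daylight saving runs 26 April – 22 November; March 20, 2031 is outside that window, so Halos Prefecture is on standard time at UTC−05:00.
11:30 Halos Prefecture + 5h = 16:30 UTC.
1 October 2030 is a Tuesday, so the first Sunday is October 6.
1 February 2031 is a Saturday, so the first Saturday is February 1 and the second is February 8.
At the standard offset (UTC−09:45), 16:30 UTC − 9h45m = 06:45 Bryur Republic standard time.
Daylight saving runs 6 October 2030 – 8 February 2031; the standard-time date in Bryur Republic, March 20, 2031, is outside that window, so Bryur Republic is on standard time at UTC−09:45.
16:30 UTC − 9h45m = 06:45 Bryur Republic.

06:45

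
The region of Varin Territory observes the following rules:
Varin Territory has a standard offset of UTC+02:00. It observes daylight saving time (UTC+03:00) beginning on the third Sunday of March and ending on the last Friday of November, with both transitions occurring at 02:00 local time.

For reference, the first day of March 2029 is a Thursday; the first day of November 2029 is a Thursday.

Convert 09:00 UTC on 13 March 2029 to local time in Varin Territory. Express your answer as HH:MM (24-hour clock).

1 March 2029 is a Thursday, so the first Sunday is March 4 and the third is March 18.
1 November 2029 is a Thursday, so Fridays fall on 2, 9, 16, 23, 30; the last is November 30.
At the standard offset (UTC+02:00), 09:00 UTC + 2h = 11:00 Varin Territory standard time.
Daylight saving runs 18 March – 30 November; the standard-time date in Varin Territory, 13 March 2029, is outside that window, so Varin Territory is on standard time at UTC+02:00.
09:00 UTC + 2h = 11:00 local.

11:00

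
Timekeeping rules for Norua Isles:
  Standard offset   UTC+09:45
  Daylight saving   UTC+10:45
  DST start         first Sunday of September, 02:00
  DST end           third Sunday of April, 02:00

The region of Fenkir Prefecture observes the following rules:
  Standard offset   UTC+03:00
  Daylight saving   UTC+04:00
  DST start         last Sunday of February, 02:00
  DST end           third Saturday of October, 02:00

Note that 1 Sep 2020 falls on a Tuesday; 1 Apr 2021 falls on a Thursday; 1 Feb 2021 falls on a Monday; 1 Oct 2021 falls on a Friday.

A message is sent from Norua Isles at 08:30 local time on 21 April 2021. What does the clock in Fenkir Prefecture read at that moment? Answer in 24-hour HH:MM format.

1 September 2020 is a Tuesday, so the first Sunday is September 6.
1 April 2021 is a Thursday, so the first Sunday is April 4 and the third is April 18.
21 April 2021 does not fall between 6 September 2020 and 18 April 2021, so daylight saving is not in effect and Norua Isles is at UTC+09:45.
08:30 Norua Isles − 9h45m = 22:45 UTC (rolling into the previous day, 20 April 2021).
1 February 2021 is a Monday, so Sundays fall on 7, 14, 21, 28; the last is February 28.
1 October 2021 is a Friday, so the first Saturday is October 2 and the third is October 16.
At the standard offset (UTC+03:00), 22:45 UTC + 3h = 01:45 Fenkir Prefecture standard time (rolling into the next day, 21 April 2021).
The standard-time date in Fenkir Prefecture, 21 April 2021, lies within the daylight-saving period (28 February – 16 October), so Fenkir Prefecture is on daylight time, UTC+04:00.
22:45 UTC + 4h = 02:45 Fenkir Prefecture (rolling into the next day, 21 April 2021).

02:45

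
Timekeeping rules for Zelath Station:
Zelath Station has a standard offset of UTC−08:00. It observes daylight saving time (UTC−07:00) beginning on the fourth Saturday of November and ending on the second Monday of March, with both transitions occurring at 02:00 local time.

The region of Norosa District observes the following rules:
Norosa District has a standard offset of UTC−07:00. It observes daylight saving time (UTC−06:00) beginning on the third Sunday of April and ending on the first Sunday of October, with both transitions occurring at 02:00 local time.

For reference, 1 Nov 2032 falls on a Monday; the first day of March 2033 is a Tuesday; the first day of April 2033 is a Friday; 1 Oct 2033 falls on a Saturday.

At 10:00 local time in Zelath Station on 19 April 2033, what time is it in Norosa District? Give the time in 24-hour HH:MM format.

1 November 2032 is a Monday, so the first Saturday is November 6 and the fourth is November 27.
1 March 2033 is a Tuesday, so the first Monday is March 7 and the second is March 14.
19 April 2033 is outside the daylight-saving period (27 November 2032 – 14 March 2033), so Zelath Station is on standard time, UTC−08:00.
10:00 Zelath Station + 8h = 18:00 UTC.
1 April 2033 is a Friday, so the first Sunday is April 3 and the third is April 17.
1 October 2033 is a Saturday, so the first Sunday is October 2.
At the standard offset (UTC−07:00), 18:00 UTC − 7h = 11:00 Norosa District standard time.
The standard-time date in Norosa District, 19 April 2033, falls between 17 April and 2 October, so daylight saving is in effect and Norosa District is at UTC−06:00.
18:00 UTC − 6h = 12:00 Norosa District.

12:00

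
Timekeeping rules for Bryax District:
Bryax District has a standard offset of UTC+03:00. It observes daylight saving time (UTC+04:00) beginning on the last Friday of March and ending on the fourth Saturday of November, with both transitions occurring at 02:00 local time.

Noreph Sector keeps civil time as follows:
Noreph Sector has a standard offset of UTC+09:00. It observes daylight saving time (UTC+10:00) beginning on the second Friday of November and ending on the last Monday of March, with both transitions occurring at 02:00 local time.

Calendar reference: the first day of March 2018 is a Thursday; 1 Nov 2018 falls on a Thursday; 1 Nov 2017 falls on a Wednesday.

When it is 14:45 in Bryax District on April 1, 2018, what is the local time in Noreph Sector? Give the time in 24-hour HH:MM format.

19:45

1 March 2018 is a Thursday, so Fridays fall on 2, 9, 16, 23, 30; the last is March 30.
1 November 2018 is a Thursday, so the first Saturday is November 3 and the fourth is November 24.
April 1, 2018 lies within the daylight-saving period (30 March – 24 November), so Bryax District is on daylight time, UTC+04:00.
14:45 Bryax District − 4h = 10:45 UTC.
1 November 2017 is a Wednesday, so the first Friday is November 3 and the second is November 10.
1 March 2018 is a Thursday, so Mondays fall on 5, 12, 19, 26; the last is March 26.
At the standard offset (UTC+09:00), 10:45 UTC + 9h = 19:45 Noreph Sector standard time.
Daylight saving runs 10 November 2017 – 26 March 2018; the standard-time date in Noreph Sector, April 1, 2018, is outside that window, so Noreph Sector is on standard time at UTC+09:00.
10:45 UTC + 9h = 19:45 Noreph Sector.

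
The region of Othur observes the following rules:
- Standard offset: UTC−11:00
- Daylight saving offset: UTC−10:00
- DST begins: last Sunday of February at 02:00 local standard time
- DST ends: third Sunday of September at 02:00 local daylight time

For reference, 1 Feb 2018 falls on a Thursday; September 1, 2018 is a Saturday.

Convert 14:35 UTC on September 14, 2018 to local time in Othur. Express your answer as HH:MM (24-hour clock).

04:35

1 February 2018 is a Thursday, so Sundays fall on 4, 11, 18, 25; the last is February 25.
1 September 2018 is a Saturday, so the first Sunday is September 2 and the third is September 16.
At the standard offset (UTC−11:00), 14:35 UTC − 11h = 03:35 Othur standard time.
The standard-time date in Othur, September 14, 2018, lies within the daylight-saving period (25 February – 16 September), so Othur is on daylight time, UTC−10:00.
14:35 UTC − 10h = 04:35 local.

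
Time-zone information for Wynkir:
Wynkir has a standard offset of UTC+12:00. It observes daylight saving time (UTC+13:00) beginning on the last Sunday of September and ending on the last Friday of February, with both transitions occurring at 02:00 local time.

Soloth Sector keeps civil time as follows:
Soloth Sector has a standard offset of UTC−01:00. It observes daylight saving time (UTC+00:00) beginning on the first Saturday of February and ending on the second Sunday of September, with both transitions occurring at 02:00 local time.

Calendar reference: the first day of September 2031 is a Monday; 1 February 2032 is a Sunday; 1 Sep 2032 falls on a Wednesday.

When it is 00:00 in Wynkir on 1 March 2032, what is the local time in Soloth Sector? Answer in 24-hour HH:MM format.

12:00

1 September 2031 is a Monday, so Sundays fall on 7, 14, 21, 28; the last is September 28.
1 February 2032 is a Sunday, so Fridays fall on 6, 13, 20, 27; the last is February 27.
Daylight saving runs 28 September 2031 – 27 February 2032; 1 March 2032 is outside that window, so Wynkir is on standard time at UTC+12:00.
00:00 Wynkir − 12h = 12:00 UTC (rolling into the previous day, 29 February 2032).
1 February 2032 is a Sunday, so the first Saturday is February 7.
1 September 2032 is a Wednesday, so the first Sunday is September 5 and the second is September 12.
At the standard offset (UTC−01:00), 12:00 UTC − 1h = 11:00 Soloth Sector standard time.
The standard-time date in Soloth Sector, 29 February 2032, lies within the daylight-saving period (7 February – 12 September), so Soloth Sector is on daylight time, UTC+00:00.
12:00 UTC + 0h = 12:00 Soloth Sector.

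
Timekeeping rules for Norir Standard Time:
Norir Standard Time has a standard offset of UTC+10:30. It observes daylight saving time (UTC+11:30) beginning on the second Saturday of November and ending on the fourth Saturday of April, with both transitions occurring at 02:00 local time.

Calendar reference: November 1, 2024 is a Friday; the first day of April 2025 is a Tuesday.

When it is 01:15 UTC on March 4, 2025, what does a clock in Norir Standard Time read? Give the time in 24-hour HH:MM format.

12:45

1 November 2024 is a Friday, so the first Saturday is November 2 and the second is November 9.
1 April 2025 is a Tuesday, so the first Saturday is April 5 and the fourth is April 26.
At the standard offset (UTC+10:30), 01:15 UTC + 10h30m = 11:45 Norir Standard Time standard time.
Daylight saving runs 9 November 2024 – 26 April 2025; the standard-time date in Norir Standard Time, March 4, 2025, is inside that window, so Norir Standard Time is at UTC+11:30.
01:15 UTC + 11h30m = 12:45 local.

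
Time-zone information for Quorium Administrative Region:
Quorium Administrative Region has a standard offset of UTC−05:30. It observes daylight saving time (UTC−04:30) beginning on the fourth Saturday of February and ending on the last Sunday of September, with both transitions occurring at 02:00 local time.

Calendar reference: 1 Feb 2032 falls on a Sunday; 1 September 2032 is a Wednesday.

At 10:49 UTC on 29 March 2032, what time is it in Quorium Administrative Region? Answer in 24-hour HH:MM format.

1 February 2032 is a Sunday, so the first Saturday is February 7 and the fourth is February 28.
1 September 2032 is a Wednesday, so Sundays fall on 5, 12, 19, 26; the last is September 26.
At the standard offset (UTC−05:30), 10:49 UTC − 5h30m = 05:19 Quorium Administrative Region standard time.
Daylight saving runs 28 February – 26 September; the standard-time date in Quorium Administrative Region, 29 March 2032, is inside that window, so Quorium Administrative Region is at UTC−04:30.
10:49 UTC − 4h30m = 06:19 local.

06:19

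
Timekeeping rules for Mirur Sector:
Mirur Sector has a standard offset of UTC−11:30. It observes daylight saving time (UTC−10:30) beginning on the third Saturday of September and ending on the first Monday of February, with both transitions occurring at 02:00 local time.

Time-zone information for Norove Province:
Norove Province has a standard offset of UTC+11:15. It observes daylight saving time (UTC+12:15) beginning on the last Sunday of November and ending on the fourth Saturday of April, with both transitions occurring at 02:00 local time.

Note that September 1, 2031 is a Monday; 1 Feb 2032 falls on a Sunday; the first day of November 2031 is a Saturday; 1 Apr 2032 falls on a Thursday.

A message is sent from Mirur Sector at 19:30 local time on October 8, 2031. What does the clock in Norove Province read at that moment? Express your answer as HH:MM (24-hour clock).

17:15

1 September 2031 is a Monday, so the first Saturday is September 6 and the third is September 20.
1 February 2032 is a Sunday, so the first Monday is February 2.
October 8, 2031 falls between 20 September 2031 and 2 February 2032, so daylight saving is in effect and Mirur Sector is at UTC−10:30.
19:30 Mirur Sector + 10h30m = 06:00 UTC (rolling into the next day, 9 October 2031).
1 November 2031 is a Saturday, so Sundays fall on 2, 9, 16, 23, 30; the last is November 30.
1 April 2032 is a Thursday, so the first Saturday is April 3 and the fourth is April 24.
At the standard offset (UTC+11:15), 06:00 UTC + 11h15m = 17:15 Norove Province standard time.
The standard-time date in Norove Province, October 9, 2031, is outside the daylight-saving period (30 November 2031 – 24 April 2032), so Norove Province is on standard time, UTC+11:15.
06:00 UTC + 11h15m = 17:15 Norove Province.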